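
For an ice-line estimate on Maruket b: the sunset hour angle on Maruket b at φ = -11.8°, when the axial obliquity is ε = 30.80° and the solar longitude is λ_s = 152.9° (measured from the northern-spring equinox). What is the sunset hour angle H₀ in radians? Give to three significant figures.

H₀ = 1.52 rad

Solar declination: sin δ = sin ε · sin λ_s = sin 30.80° × sin 152.9° = 0.23326, so δ = +13.489°.
cos H₀ = −tan φ · tan δ = −tan(-11.8°) × tan(+13.489°) = 0.0501, so H₀ = 1.5207 rad = 87.13°.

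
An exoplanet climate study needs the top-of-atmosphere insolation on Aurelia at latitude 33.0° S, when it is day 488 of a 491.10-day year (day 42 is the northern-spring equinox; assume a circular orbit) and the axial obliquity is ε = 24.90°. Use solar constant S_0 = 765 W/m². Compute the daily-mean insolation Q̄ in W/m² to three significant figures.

Q̄ ≈ 249 W/m²

Solar longitude: L_s = 360° × (488 − 42)/491.10 = 326.940°.
sin δ = sin 24.90° × sin 326.940° = -0.22969, so δ = -13.279°.
cos h₀ = −tan(-33.0°) tan(-13.279°) = -0.1533, h₀ = 1.7247 rad.
Bracket: h₀ sin ϕ sin δ + cos ϕ cos δ sin h₀ = 1.7247×-0.54464×-0.22969 + 0.83867×0.97326×0.98819 = 0.215757 + 0.806604 = 1.022361.
Q̄ = (S_0/π) × [bracket] = (765/π) × 1.022361 = 249.0 W/m².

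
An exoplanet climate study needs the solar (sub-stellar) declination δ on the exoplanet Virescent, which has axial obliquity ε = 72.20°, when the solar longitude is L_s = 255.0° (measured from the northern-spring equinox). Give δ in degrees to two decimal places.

δ = -66.88°

sin δ = sin ε · sin L_s = sin 72.20° × sin 255.0° = -0.919686.
δ = arcsin(-0.919686) = -66.88°.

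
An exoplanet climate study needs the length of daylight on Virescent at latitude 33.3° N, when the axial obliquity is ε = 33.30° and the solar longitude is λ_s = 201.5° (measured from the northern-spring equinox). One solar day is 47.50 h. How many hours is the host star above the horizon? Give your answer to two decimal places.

21.70 h

Solar declination: sin δ = sin ε · sin λ_s = sin 33.30° × sin 201.5° = -0.20122, so δ = -11.608°.
cos H₀ = −tan φ · tan δ = −tan(+33.3°) × tan(-11.608°) = 0.1349, so H₀ = 1.4354 rad = 82.25°.
Daylight = 2H₀/(2π) × 47.50 h = (1.4354/π) × 47.50 = 21.70 h.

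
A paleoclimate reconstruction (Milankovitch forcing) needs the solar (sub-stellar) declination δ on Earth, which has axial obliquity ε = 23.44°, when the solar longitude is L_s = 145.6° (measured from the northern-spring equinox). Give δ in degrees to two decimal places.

δ = +12.99°

sin δ = sin ε · sin L_s = sin 23.44° × sin 145.6° = 0.224737.
δ = arcsin(0.224737) = +12.99°.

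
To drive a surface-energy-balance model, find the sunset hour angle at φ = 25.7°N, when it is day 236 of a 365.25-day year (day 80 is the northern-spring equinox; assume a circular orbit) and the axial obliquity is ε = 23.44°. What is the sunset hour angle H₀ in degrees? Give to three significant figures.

Solar longitude: λ_s = 360° × (236 − 80)/365.25 = 153.758°.
sin δ = sin 23.44° × sin 153.758° = 0.17589, so δ = +10.130°.
cos H₀ = −tan φ · tan δ = −tan(+25.7°) × tan(+10.130°) = -0.0860, so H₀ = 1.6569 rad = 94.93°.

H₀ = 94.9°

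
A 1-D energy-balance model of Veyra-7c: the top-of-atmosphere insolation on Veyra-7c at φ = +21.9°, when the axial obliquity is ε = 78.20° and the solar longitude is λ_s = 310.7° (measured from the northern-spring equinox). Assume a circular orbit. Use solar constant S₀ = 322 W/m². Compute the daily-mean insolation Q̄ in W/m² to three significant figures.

Solar declination: sin δ = sin ε · sin λ_s = sin 78.20° × sin 310.7° = -0.74211, so δ = -47.912°.
cos H₀ = −tan(+21.9°) tan(-47.912°) = 0.4451, H₀ = 1.1095 rad.
Bracket: H₀ sin φ sin δ + cos φ cos δ sin H₀ = 1.1095×0.37299×-0.74211 + 0.92784×0.67027×0.89549 = -0.307109 + 0.556908 = 0.249799.
Q̄ = (S₀/π) × [bracket] = (322/π) × 0.249799 = 25.60 W/m².

Q̄ ≈ 25.6 W/m²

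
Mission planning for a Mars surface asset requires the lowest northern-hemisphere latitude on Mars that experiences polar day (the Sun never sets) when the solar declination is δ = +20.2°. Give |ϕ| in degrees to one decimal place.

|ϕ| = 69.8°

Polar day requires cos h₀ = −tan ϕ tan δ ≤ −1, i.e. tan ϕ tan δ ≥ 1.
The boundary is |tan ϕ| · |tan δ| = 1, so |ϕ| = 90° − |δ| = 90° − 20.2° = 69.8° in the northern hemisphere.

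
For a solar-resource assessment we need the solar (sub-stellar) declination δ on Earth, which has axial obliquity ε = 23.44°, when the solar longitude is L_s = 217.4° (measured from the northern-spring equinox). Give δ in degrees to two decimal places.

sin δ = sin ε · sin L_s = sin 23.44° × sin 217.4° = -0.241607.
δ = arcsin(-0.241607) = -13.98°.

δ = -13.98°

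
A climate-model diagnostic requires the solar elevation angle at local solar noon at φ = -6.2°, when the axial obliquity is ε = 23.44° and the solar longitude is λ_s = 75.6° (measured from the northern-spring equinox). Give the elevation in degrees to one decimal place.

Solar declination: sin δ = sin ε · sin λ_s = sin 23.44° × sin 75.6° = 0.38529, so δ = +22.662°.
At local noon the hour angle is zero, so the zenith angle equals |φ − δ| = |-6.2° − (+22.662°)| = 28.862°.
Elevation = 90° − 28.862° = 61.1°.

61.1°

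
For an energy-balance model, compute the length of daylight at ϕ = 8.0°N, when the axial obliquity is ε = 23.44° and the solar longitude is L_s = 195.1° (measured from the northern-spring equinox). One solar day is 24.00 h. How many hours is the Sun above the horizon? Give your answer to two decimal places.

Solar declination: sin δ = sin ε · sin L_s = sin 23.44° × sin 195.1° = -0.10363, so δ = -5.948°.
cos h₀ = −tan ϕ · tan δ = −tan(+8.0°) × tan(-5.948°) = 0.0146, so h₀ = 1.5562 rad = 89.16°.
Daylight = 2h₀/(2π) × 24.00 h = (1.5562/π) × 24.00 = 11.89 h.

11.89 h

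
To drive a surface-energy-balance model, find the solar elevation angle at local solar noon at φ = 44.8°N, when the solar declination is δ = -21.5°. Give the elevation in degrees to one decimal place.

At local noon the hour angle is zero, so the zenith angle equals |φ − δ| = |+44.8° − (-21.500°)| = 66.300°.
Elevation = 90° − 66.300° = 23.7°.

23.7°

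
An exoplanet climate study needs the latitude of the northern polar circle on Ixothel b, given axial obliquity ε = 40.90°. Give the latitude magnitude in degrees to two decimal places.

49.10°

The polar circle is the lowest latitude that experiences at least one full rotation of continuous daylight at the northern-summer solstice; it lies at |ϕ| = 90° − ε = 90° − 40.90° = 49.10°.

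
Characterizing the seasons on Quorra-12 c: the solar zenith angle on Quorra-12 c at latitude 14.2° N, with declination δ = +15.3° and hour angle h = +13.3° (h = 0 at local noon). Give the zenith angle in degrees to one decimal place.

cos θ_z = sin φ sin δ + cos φ cos δ cos h = 0.064730 + 0.910006 = 0.974736.
θ_z = arccos(0.974736) = 12.9°.

θ_z = 12.9°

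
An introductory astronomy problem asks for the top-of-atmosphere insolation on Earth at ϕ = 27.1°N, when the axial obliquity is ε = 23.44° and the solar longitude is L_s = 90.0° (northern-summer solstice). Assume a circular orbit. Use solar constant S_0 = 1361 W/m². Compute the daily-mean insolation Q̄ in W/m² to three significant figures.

Solar declination: sin δ = sin ε · sin L_s = sin 23.44° × sin 90.0° = 0.39779, so δ = +23.440°.
cos h₀ = −tan(+27.1°) tan(+23.440°) = -0.2219, h₀ = 1.7945 rad.
Bracket: h₀ sin ϕ sin δ + cos ϕ cos δ sin h₀ = 1.7945×0.45554×0.39779 + 0.89021×0.91748×0.97508 = 0.325180 + 0.796396 = 1.121576.
Q̄ = (S_0/π) × [bracket] = (1361/π) × 1.121576 = 485.9 W/m².

Q̄ ≈ 486 W/m²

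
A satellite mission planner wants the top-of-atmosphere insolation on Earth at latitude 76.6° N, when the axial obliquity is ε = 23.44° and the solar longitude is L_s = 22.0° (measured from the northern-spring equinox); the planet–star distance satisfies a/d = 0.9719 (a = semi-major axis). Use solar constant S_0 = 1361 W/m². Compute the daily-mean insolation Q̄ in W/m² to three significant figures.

Q̄ ≈ 206 W/m²

Solar declination: sin δ = sin ε · sin L_s = sin 23.44° × sin 22.0° = 0.14901, so δ = +8.570°.
cos h₀ = −tan(+76.6°) tan(+8.570°) = -0.6326, h₀ = 2.2556 rad.
Bracket: h₀ sin ϕ sin δ + cos ϕ cos δ sin h₀ = 2.2556×0.97278×0.14901 + 0.23175×0.98884×0.77451 = 0.326958 + 0.177490 = 0.504448.
Inverse-square distance factor (a/d)² = 0.9719² = 0.944590.
Q̄ = (S_0/π) × 0.944590 × [bracket] = (1361/π) × 0.944590 × 0.504448 = 206.4 W/m².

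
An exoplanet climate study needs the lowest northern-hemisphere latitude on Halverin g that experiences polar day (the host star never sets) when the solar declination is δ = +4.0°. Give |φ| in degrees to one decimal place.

|φ| = 86.0°

Polar day requires cos H₀ = −tan φ tan δ ≤ −1, i.e. tan φ tan δ ≥ 1.
The boundary is |tan φ| · |tan δ| = 1, so |φ| = 90° − |δ| = 90° − 4.0° = 86.0° in the northern hemisphere.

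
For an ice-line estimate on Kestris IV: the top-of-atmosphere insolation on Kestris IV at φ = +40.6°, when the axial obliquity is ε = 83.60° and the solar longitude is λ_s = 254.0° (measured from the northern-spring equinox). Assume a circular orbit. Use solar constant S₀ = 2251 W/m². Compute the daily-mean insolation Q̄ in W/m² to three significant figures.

Solar declination: sin δ = sin ε · sin λ_s = sin 83.60° × sin 254.0° = -0.95527, so δ = -72.799°.
cos H₀ = −tan(+40.6°) tan(-72.799°) = 2.7686 ≥ 1 ⇒ polar night, H₀ = 0 and Q̄ = 0.

Q̄ ≈ 0.00 W/m²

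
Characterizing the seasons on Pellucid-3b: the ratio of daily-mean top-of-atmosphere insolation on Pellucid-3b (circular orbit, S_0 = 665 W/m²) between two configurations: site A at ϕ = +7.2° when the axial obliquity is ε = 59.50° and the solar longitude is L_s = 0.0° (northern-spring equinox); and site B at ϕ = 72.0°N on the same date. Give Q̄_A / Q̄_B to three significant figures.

Q̄_A / Q̄_B ≈ 3.21

— Configuration A (ϕ=+7.2°):
Solar declination: sin δ = sin ε · sin L_s = sin 59.50° × sin 0.0° = 0.00000, so δ = +0.000°.
cos h₀ = −tan(+7.2°) tan(+0.000°) = -0.0000, h₀ = 1.5708 rad.
Bracket: h₀ sin ϕ sin δ + cos ϕ cos δ sin h₀ = 1.5708×0.12533×0.00000 + 0.99211×1.00000×1.00000 = 0.000000 + 0.992110 = 0.992110.
Q̄ = (S_0/π) × [bracket] = (665/π) × 0.992110 = 210.01 W/m².
— Configuration B (ϕ=+72.0°):
cos h₀ = −tan(+72.0°) tan(+0.000°) = -0.0000, h₀ = 1.5708 rad.
Bracket: h₀ sin ϕ sin δ + cos ϕ cos δ sin h₀ = 1.5708×0.95106×0.00000 + 0.30902×1.00000×1.00000 = 0.000000 + 0.309020 = 0.309020.
Q̄ = (S_0/π) × [bracket] = (665/π) × 0.309020 = 65.412 W/m².
Ratio Q̄_A / Q̄_B = 210.01 / 65.412 = 3.211.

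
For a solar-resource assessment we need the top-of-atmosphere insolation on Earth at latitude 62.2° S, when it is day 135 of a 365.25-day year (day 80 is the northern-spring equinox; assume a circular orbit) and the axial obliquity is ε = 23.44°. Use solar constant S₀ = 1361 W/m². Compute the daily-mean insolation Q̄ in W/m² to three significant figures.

Q̄ ≈ 38.6 W/m²

Solar longitude: λ_s = 360° × (135 − 80)/365.25 = 54.209°.
sin δ = sin 23.44° × sin 54.209° = 0.32267, so δ = +18.824°.
cos H₀ = −tan(-62.2°) tan(+18.824°) = 0.6466, H₀ = 0.8677 rad.
Bracket: H₀ sin φ sin δ + cos φ cos δ sin H₀ = 0.8677×-0.88458×0.32267 + 0.46639×0.94651×0.76284 = -0.247665 + 0.336750 = 0.089085.
Q̄ = (S₀/π) × [bracket] = (1361/π) × 0.089085 = 38.59 W/m².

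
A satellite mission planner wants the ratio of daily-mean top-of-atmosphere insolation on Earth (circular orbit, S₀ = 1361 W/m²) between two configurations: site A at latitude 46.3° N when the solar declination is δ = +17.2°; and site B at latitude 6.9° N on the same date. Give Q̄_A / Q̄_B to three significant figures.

— Configuration A (φ=+46.3°):
cos H₀ = −tan(+46.3°) tan(+17.200°) = -0.3239, H₀ = 1.9007 rad.
Bracket: H₀ sin φ sin δ + cos φ cos δ sin H₀ = 1.9007×0.72297×0.29571 + 0.69088×0.95528×0.94608 = 0.406350 + 0.624398 = 1.030748.
Q̄ = (S₀/π) × [bracket] = (1361/π) × 1.030748 = 446.54 W/m².
— Configuration B (φ=+6.9°):
cos H₀ = −tan(+6.9°) tan(+17.200°) = -0.0375, H₀ = 1.6083 rad.
Bracket: H₀ sin φ sin δ + cos φ cos δ sin H₀ = 1.6083×0.12014×0.29571 + 0.99276×0.95528×0.99930 = 0.057137 + 0.947700 = 1.004837.
Q̄ = (S₀/π) × [bracket] = (1361/π) × 1.004837 = 435.32 W/m².
Ratio Q̄_A / Q̄_B = 446.54 / 435.32 = 1.026.

Q̄_A / Q̄_B ≈ 1.03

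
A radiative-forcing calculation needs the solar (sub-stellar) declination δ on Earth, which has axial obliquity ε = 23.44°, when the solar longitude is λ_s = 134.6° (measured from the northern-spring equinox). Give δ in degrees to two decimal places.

sin δ = sin ε · sin λ_s = sin 23.44° × sin 134.6° = 0.283236.
δ = arcsin(0.283236) = +16.45°.

δ = +16.45°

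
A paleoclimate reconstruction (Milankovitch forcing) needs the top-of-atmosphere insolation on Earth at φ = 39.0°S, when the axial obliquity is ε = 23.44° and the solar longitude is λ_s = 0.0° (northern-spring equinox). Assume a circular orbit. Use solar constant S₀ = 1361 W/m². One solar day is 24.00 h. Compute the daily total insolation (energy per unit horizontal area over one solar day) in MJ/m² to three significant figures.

Solar declination: sin δ = sin ε · sin λ_s = sin 23.44° × sin 0.0° = 0.00000, so δ = +0.000°.
cos H₀ = −tan(-39.0°) tan(+0.000°) = 0.0000, H₀ = 1.5708 rad.
Bracket: H₀ sin φ sin δ + cos φ cos δ sin H₀ = 1.5708×-0.62932×0.00000 + 0.77715×1.00000×1.00000 = -0.000000 + 0.777150 = 0.777150.
Q̄ = (S₀/π) × [bracket] = (1361/π) × 0.777150 = 336.68 W/m².
Daily total = Q̄ × 24.00 h × 3600 s/h = 336.68 × 24.00 × 3600 / 10⁶ = 29.09 MJ/m².

29.1 MJ/m²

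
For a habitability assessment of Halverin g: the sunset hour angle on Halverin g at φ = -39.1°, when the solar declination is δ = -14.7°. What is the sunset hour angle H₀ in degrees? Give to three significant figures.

cos H₀ = −tan φ · tan δ = −tan(-39.1°) × tan(-14.700°) = -0.2132, so H₀ = 1.7856 rad = 102.31°.

H₀ = 102°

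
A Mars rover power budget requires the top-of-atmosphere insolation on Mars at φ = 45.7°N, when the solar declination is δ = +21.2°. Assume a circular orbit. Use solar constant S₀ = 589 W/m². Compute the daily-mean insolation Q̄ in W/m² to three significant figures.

Q̄ ≈ 208 W/m²

cos H₀ = −tan(+45.7°) tan(+21.200°) = -0.3975, H₀ = 1.9796 rad.
Bracket: H₀ sin φ sin δ + cos φ cos δ sin H₀ = 1.9796×0.71569×0.36162 + 0.69842×0.93232×0.91762 = 0.512336 + 0.597509 = 1.109845.
Q̄ = (S₀/π) × [bracket] = (589/π) × 1.109845 = 208.1 W/m².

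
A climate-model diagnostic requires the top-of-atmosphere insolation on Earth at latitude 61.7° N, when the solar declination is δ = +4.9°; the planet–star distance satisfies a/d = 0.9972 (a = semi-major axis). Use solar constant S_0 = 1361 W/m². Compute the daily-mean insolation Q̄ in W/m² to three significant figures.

Q̄ ≈ 257 W/m²

cos h₀ = −tan(+61.7°) tan(+4.900°) = -0.1592, h₀ = 1.7307 rad.
Bracket: h₀ sin ϕ sin δ + cos ϕ cos δ sin h₀ = 1.7307×0.88048×0.08542 + 0.47409×0.99635×0.98724 = 0.130167 + 0.466332 = 0.596499.
Inverse-square distance factor (a/d)² = 0.9972² = 0.994408.
Q̄ = (S_0/π) × 0.994408 × [bracket] = (1361/π) × 0.994408 × 0.596499 = 257.0 W/m².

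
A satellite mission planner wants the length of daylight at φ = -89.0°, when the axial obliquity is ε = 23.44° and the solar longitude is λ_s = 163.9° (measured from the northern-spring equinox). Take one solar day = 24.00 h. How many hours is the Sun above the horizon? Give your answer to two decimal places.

0.00 h

Solar declination: sin δ = sin ε · sin λ_s = sin 23.44° × sin 163.9° = 0.11031, so δ = +6.333°.
cos H₀ = −tan φ · tan δ = 6.3586 ≥ 1, so the Sun never rises (polar night) and H₀ = 0.
Daylight = 2H₀/(2π) × 24.00 h = (0.0000/π) × 24.00 = 0.00 h.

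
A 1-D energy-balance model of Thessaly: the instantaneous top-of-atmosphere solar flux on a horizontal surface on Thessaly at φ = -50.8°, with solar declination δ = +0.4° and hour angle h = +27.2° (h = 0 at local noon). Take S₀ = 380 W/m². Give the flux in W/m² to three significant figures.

212 W/m²

cos θ_z = sin φ sin δ + cos φ cos δ cos h = -0.005410 + 0.562124 = 0.556714.
Flux = S₀ · cos θ_z = 380 × 0.556714 = 211.6 W/m².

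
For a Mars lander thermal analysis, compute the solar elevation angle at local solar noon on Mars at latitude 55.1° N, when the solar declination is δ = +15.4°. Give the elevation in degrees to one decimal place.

50.3°

At local noon the hour angle is zero, so the zenith angle equals |φ − δ| = |+55.1° − (+15.400°)| = 39.700°.
Elevation = 90° − 39.700° = 50.3°.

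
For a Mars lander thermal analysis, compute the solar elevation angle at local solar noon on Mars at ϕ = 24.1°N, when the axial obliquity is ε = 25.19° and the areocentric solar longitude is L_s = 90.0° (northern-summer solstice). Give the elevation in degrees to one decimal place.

88.9°

sin δ = sin 25.19° × sin 90.0° = 0.42562, so δ = +25.190°.
At local noon the hour angle is zero, so the zenith angle equals |ϕ − δ| = |+24.1° − (+25.190°)| = 1.090°.
Elevation = 90° − 1.090° = 88.9°.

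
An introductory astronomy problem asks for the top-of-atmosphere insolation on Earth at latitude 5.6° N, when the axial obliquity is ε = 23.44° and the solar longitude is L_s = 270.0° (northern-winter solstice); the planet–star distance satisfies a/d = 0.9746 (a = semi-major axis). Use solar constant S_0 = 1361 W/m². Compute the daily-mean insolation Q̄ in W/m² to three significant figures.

Solar declination: sin δ = sin ε · sin L_s = sin 23.44° × sin 270.0° = -0.39779, so δ = -23.440°.
cos h₀ = −tan(+5.6°) tan(-23.440°) = 0.0425, h₀ = 1.5283 rad.
Bracket: h₀ sin ϕ sin δ + cos ϕ cos δ sin h₀ = 1.5283×0.09758×-0.39779 + 0.99523×0.91748×0.99910 = -0.059323 + 0.912282 = 0.852959.
Inverse-square distance factor (a/d)² = 0.9746² = 0.949845.
Q̄ = (S_0/π) × 0.949845 × [bracket] = (1361/π) × 0.949845 × 0.852959 = 351.0 W/m².

Q̄ ≈ 351 W/m²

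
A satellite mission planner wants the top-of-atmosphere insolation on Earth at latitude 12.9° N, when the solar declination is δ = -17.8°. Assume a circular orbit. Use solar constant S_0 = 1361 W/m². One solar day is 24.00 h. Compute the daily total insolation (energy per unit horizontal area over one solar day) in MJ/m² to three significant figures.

30.8 MJ/m²

cos h₀ = −tan(+12.9°) tan(-17.800°) = 0.0735, h₀ = 1.4972 rad.
Bracket: h₀ sin ϕ sin δ + cos ϕ cos δ sin h₀ = 1.4972×0.22325×-0.30570 + 0.97476×0.95213×0.99729 = -0.102180 + 0.925583 = 0.823403.
Q̄ = (S_0/π) × [bracket] = (1361/π) × 0.823403 = 356.71 W/m².
Daily total = Q̄ × 24.00 h × 3600 s/h = 356.71 × 24.00 × 3600 / 10⁶ = 30.82 MJ/m².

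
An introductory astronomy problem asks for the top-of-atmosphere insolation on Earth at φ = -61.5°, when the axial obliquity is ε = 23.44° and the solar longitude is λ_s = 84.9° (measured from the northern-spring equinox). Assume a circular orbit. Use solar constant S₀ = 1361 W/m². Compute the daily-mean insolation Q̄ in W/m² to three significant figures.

Solar declination: sin δ = sin ε · sin λ_s = sin 23.44° × sin 84.9° = 0.39621, so δ = +23.342°.
cos H₀ = −tan(-61.5°) tan(+23.342°) = 0.7948, H₀ = 0.6521 rad.
Bracket: H₀ sin φ sin δ + cos φ cos δ sin H₀ = 0.6521×-0.87882×0.39621 + 0.47716×0.91816×0.60690 = -0.227059 + 0.265888 = 0.038829.
Q̄ = (S₀/π) × [bracket] = (1361/π) × 0.038829 = 16.82 W/m².

Q̄ ≈ 16.8 W/m²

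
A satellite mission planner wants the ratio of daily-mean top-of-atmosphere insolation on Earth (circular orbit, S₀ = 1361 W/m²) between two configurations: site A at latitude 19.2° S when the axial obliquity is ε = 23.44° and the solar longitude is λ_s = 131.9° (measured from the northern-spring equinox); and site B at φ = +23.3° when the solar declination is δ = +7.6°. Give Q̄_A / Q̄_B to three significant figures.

Q̄_A / Q̄_B ≈ 0.759

— Configuration A (φ=-19.2°):
Solar declination: sin δ = sin ε · sin λ_s = sin 23.44° × sin 131.9° = 0.29608, so δ = +17.222°.
cos H₀ = −tan(-19.2°) tan(+17.222°) = 0.1079, H₀ = 1.4626 rad.
Bracket: H₀ sin φ sin δ + cos φ cos δ sin H₀ = 1.4626×-0.32887×0.29608 + 0.94438×0.95516×0.99416 = -0.142416 + 0.896766 = 0.754350.
Q̄ = (S₀/π) × [bracket] = (1361/π) × 0.754350 = 326.80 W/m².
— Configuration B (φ=+23.3°):
cos H₀ = −tan(+23.3°) tan(+7.600°) = -0.0575, H₀ = 1.6283 rad.
Bracket: H₀ sin φ sin δ + cos φ cos δ sin H₀ = 1.6283×0.39555×0.13226 + 0.91845×0.99122×0.99835 = 0.085185 + 0.908884 = 0.994069.
Q̄ = (S₀/π) × [bracket] = (1361/π) × 0.994069 = 430.65 W/m².
Ratio Q̄_A / Q̄_B = 326.80 / 430.65 = 0.7589.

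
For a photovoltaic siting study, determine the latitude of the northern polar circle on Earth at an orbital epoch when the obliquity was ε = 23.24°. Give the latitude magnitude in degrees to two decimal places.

66.76°

The polar circle is the lowest latitude that experiences at least one full rotation of continuous daylight at the northern-summer solstice; it lies at |φ| = 90° − ε = 90° − 23.24° = 66.76°.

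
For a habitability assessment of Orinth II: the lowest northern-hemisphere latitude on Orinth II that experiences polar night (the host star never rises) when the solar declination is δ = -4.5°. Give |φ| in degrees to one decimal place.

Polar night requires cos H₀ = −tan φ tan δ ≥ 1, i.e. tan φ tan δ ≤ −1.
The boundary is |tan φ| · |tan δ| = 1, so |φ| = 90° − |δ| = 90° − 4.5° = 85.5° in the northern hemisphere.

|φ| = 85.5°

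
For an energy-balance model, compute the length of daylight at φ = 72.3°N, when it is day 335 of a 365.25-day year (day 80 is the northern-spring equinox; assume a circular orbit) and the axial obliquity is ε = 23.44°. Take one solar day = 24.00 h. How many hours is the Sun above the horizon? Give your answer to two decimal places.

Solar longitude: λ_s = 360° × (335 − 80)/365.25 = 251.335°.
sin δ = sin 23.44° × sin 251.335° = -0.37687, so δ = -22.140°.
cos H₀ = −tan φ · tan δ = 1.2749 ≥ 1, so the Sun never rises (polar night) and H₀ = 0.
Daylight = 2H₀/(2π) × 24.00 h = (0.0000/π) × 24.00 = 0.00 h.

0.00 h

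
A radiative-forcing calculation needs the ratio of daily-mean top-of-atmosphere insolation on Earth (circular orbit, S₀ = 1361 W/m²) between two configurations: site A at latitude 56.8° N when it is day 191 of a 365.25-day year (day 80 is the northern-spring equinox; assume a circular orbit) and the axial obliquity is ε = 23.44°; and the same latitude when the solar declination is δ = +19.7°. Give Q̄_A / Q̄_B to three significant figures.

— Configuration A (φ=+56.8°):
Solar longitude: λ_s = 360° × (191 − 80)/365.25 = 109.405°.
sin δ = sin 23.44° × sin 109.405° = 0.37519, so δ = +22.036°.
cos H₀ = −tan(+56.8°) tan(+22.036°) = -0.6185, H₀ = 2.2377 rad.
Bracket: H₀ sin φ sin δ + cos φ cos δ sin H₀ = 2.2377×0.83676×0.37519 + 0.54756×0.92695×0.78575 = 0.702512 + 0.398816 = 1.101328.
Q̄ = (S₀/π) × [bracket] = (1361/π) × 1.101328 = 477.12 W/m².
— Configuration B (φ=+56.8°):
cos H₀ = −tan(+56.8°) tan(+19.700°) = -0.5472, H₀ = 2.1498 rad.
Bracket: H₀ sin φ sin δ + cos φ cos δ sin H₀ = 2.1498×0.83676×0.33710 + 0.54756×0.94147×0.83703 = 0.606398 + 0.431498 = 1.037896.
Q̄ = (S₀/π) × [bracket] = (1361/π) × 1.037896 = 449.64 W/m².
Ratio Q̄_A / Q̄_B = 477.12 / 449.64 = 1.061.

Q̄_A / Q̄_B ≈ 1.06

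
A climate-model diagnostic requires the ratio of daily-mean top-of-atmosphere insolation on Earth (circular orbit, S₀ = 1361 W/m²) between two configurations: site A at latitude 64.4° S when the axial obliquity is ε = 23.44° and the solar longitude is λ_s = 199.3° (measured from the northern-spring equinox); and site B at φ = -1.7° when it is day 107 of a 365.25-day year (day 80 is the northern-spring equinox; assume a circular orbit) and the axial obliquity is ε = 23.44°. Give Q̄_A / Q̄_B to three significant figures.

Q̄_A / Q̄_B ≈ 0.647

— Configuration A (φ=-64.4°):
Solar declination: sin δ = sin ε · sin λ_s = sin 23.44° × sin 199.3° = -0.13147, so δ = -7.555°.
cos H₀ = −tan(-64.4°) tan(-7.555°) = -0.2768, H₀ = 1.8513 rad.
Bracket: H₀ sin φ sin δ + cos φ cos δ sin H₀ = 1.8513×-0.90183×-0.13147 + 0.43209×0.99132×0.96092 = 0.219497 + 0.411600 = 0.631097.
Q̄ = (S₀/π) × [bracket] = (1361/π) × 0.631097 = 273.40 W/m².
— Configuration B (φ=-1.7°):
Solar longitude: λ_s = 360° × (107 − 80)/365.25 = 26.612°.
sin δ = sin 23.44° × sin 26.612° = 0.17819, so δ = +10.264°.
cos H₀ = −tan(-1.7°) tan(+10.264°) = 0.0054, H₀ = 1.5654 rad.
Bracket: H₀ sin φ sin δ + cos φ cos δ sin H₀ = 1.5654×-0.02967×0.17819 + 0.99956×0.98400×0.99999 = -0.008276 + 0.983557 = 0.975281.
Q̄ = (S₀/π) × [bracket] = (1361/π) × 0.975281 = 422.51 W/m².
Ratio Q̄_A / Q̄_B = 273.40 / 422.51 = 0.6471.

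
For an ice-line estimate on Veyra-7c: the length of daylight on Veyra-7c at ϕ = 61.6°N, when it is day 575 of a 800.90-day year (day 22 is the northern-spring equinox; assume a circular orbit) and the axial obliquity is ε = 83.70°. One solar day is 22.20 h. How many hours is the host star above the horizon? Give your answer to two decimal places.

Solar longitude: L_s = 360° × (575 − 22)/800.90 = 248.570°.
sin δ = sin 83.70° × sin 248.570° = -0.92525, so δ = -67.705°.
cos h₀ = −tan ϕ · tan δ = 4.5107 ≥ 1, so the host star never rises (polar night) and h₀ = 0.
Daylight = 2h₀/(2π) × 22.20 h = (0.0000/π) × 22.20 = 0.00 h.

0.00 h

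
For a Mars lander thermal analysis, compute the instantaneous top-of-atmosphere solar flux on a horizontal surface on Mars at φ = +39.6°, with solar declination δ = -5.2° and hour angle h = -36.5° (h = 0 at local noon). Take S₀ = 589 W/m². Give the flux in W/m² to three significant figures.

cos θ_z = sin φ sin δ + cos φ cos δ cos h = -0.057771 + 0.616833 = 0.559062.
Flux = S₀ · cos θ_z = 589 × 0.559062 = 329.3 W/m².

329 W/m²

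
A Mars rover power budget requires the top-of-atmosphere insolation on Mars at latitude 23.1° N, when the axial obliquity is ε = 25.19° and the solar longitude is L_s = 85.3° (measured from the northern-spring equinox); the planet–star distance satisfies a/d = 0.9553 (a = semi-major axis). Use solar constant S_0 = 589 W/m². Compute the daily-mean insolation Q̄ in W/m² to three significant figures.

Solar declination: sin δ = sin ε · sin L_s = sin 25.19° × sin 85.3° = 0.42419, so δ = +25.099°.
cos h₀ = −tan(+23.1°) tan(+25.099°) = -0.1998, h₀ = 1.7719 rad.
Bracket: h₀ sin ϕ sin δ + cos ϕ cos δ sin h₀ = 1.7719×0.39234×0.42419 + 0.91982×0.90557×0.97984 = 0.294891 + 0.816169 = 1.111060.
Inverse-square distance factor (a/d)² = 0.9553² = 0.912598.
Q̄ = (S_0/π) × 0.912598 × [bracket] = (589/π) × 0.912598 × 1.111060 = 190.1 W/m².

Q̄ ≈ 190 W/m²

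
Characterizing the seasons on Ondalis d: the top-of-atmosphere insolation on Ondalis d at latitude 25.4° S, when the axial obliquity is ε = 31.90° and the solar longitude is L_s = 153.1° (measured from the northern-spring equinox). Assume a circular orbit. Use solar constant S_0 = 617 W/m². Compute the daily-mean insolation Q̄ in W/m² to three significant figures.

Q̄ ≈ 142 W/m²

Solar declination: sin δ = sin ε · sin L_s = sin 31.90° × sin 153.1° = 0.23908, so δ = +13.832°.
cos h₀ = −tan(-25.4°) tan(+13.832°) = 0.1169, h₀ = 1.4536 rad.
Bracket: h₀ sin ϕ sin δ + cos ϕ cos δ sin h₀ = 1.4536×-0.42894×0.23908 + 0.90334×0.97100×0.99314 = -0.149068 + 0.871126 = 0.722058.
Q̄ = (S_0/π) × [bracket] = (617/π) × 0.722058 = 141.8 W/m².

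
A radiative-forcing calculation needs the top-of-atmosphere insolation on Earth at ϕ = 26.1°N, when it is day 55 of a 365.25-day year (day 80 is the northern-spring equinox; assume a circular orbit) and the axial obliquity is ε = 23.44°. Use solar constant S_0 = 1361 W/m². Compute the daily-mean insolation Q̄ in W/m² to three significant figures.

Q̄ ≈ 335 W/m²

Solar longitude: L_s = 360° × (55 − 80)/365.25 = -24.641°, i.e. -24.641° + 360° = 335.359°.
sin δ = sin 23.44° × sin 335.359° = -0.16585, so δ = -9.547°.
cos h₀ = −tan(+26.1°) tan(-9.547°) = 0.0824, h₀ = 1.4883 rad.
Bracket: h₀ sin ϕ sin δ + cos ϕ cos δ sin h₀ = 1.4883×0.43994×-0.16585 + 0.89803×0.98615×0.99660 = -0.108592 + 0.882581 = 0.773989.
Q̄ = (S_0/π) × [bracket] = (1361/π) × 0.773989 = 335.3 W/m².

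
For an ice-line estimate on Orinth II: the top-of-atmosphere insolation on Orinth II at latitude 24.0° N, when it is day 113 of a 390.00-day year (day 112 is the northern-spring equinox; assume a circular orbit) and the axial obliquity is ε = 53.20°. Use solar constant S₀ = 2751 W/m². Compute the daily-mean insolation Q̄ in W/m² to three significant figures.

Solar longitude: λ_s = 360° × (113 − 112)/390.00 = 0.923°.
sin δ = sin 53.20° × sin 0.923° = 0.01290, so δ = +0.739°.
cos H₀ = −tan(+24.0°) tan(+0.739°) = -0.0057, H₀ = 1.5765 rad.
Bracket: H₀ sin φ sin δ + cos φ cos δ sin H₀ = 1.5765×0.40674×0.01290 + 0.91355×0.99992×0.99998 = 0.008272 + 0.913459 = 0.921731.
Q̄ = (S₀/π) × [bracket] = (2751/π) × 0.921731 = 807.1 W/m².

Q̄ ≈ 807 W/m²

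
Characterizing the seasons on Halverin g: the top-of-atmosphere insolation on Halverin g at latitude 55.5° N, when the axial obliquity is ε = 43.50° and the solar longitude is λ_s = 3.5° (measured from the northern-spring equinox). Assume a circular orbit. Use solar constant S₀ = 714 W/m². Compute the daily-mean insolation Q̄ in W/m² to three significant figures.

Q̄ ≈ 141 W/m²

Solar declination: sin δ = sin ε · sin λ_s = sin 43.50° × sin 3.5° = 0.04202, so δ = +2.408°.
cos H₀ = −tan(+55.5°) tan(+2.408°) = -0.0612, H₀ = 1.6320 rad.
Bracket: H₀ sin φ sin δ + cos φ cos δ sin H₀ = 1.6320×0.82413×0.04202 + 0.56641×0.99912×0.99813 = 0.056516 + 0.564853 = 0.621369.
Q̄ = (S₀/π) × [bracket] = (714/π) × 0.621369 = 141.2 W/m².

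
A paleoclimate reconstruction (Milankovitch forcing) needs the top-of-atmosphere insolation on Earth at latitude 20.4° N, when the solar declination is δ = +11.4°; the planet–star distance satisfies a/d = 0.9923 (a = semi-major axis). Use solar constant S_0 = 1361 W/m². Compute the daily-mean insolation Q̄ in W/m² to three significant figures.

cos h₀ = −tan(+20.4°) tan(+11.400°) = -0.0750, h₀ = 1.6459 rad.
Bracket: h₀ sin ϕ sin δ + cos ϕ cos δ sin h₀ = 1.6459×0.34857×0.19766 + 0.93728×0.98027×0.99718 = 0.113400 + 0.916196 = 1.029596.
Inverse-square distance factor (a/d)² = 0.9923² = 0.984659.
Q̄ = (S_0/π) × 0.984659 × [bracket] = (1361/π) × 0.984659 × 1.029596 = 439.2 W/m².

Q̄ ≈ 439 W/m²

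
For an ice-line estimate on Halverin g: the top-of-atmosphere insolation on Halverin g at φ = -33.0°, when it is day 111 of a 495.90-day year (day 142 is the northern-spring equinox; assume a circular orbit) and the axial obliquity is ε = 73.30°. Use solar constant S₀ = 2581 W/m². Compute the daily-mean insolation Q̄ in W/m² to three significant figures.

Solar longitude: λ_s = 360° × (111 − 142)/495.90 = -22.505°, i.e. -22.505° + 360° = 337.495°.
sin δ = sin 73.30° × sin 337.495° = -0.36661, so δ = -21.507°.
cos H₀ = −tan(-33.0°) tan(-21.507°) = -0.2559, H₀ = 1.8296 rad.
Bracket: H₀ sin φ sin δ + cos φ cos δ sin H₀ = 1.8296×-0.54464×-0.36661 + 0.83867×0.93037×0.96670 = 0.365317 + 0.754290 = 1.119607.
Q̄ = (S₀/π) × [bracket] = (2581/π) × 1.119607 = 919.8 W/m².

Q̄ ≈ 920 W/m²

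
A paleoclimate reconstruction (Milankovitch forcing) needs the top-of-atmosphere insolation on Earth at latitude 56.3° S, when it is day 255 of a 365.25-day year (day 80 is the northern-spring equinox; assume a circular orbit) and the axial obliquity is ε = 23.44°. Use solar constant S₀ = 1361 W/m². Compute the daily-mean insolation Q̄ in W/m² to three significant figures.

Solar longitude: λ_s = 360° × (255 − 80)/365.25 = 172.485°.
sin δ = sin 23.44° × sin 172.485° = 0.05203, so δ = +2.982°.
cos H₀ = −tan(-56.3°) tan(+2.982°) = 0.0781, H₀ = 1.4926 rad.
Bracket: H₀ sin φ sin δ + cos φ cos δ sin H₀ = 1.4926×-0.83195×0.05203 + 0.55484×0.99865×0.99694 = -0.064609 + 0.552395 = 0.487786.
Q̄ = (S₀/π) × [bracket] = (1361/π) × 0.487786 = 211.3 W/m².

Q̄ ≈ 211 W/m²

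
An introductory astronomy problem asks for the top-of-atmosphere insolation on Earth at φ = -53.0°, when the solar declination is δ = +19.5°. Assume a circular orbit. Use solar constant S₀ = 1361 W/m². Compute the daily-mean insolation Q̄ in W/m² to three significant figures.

Q̄ ≈ 92.0 W/m²

cos H₀ = −tan(-53.0°) tan(+19.500°) = 0.4699, H₀ = 1.0816 rad.
Bracket: H₀ sin φ sin δ + cos φ cos δ sin H₀ = 1.0816×-0.79864×0.33381 + 0.60182×0.94264×0.88270 = -0.288348 + 0.500755 = 0.212407.
Q̄ = (S₀/π) × [bracket] = (1361/π) × 0.212407 = 92.02 W/m².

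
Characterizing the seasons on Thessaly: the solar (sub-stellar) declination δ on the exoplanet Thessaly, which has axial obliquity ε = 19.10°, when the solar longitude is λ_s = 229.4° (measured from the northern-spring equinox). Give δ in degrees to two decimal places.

δ = -14.39°

sin δ = sin ε · sin λ_s = sin 19.10° × sin 229.4° = -0.248447.
δ = arcsin(-0.248447) = -14.39°.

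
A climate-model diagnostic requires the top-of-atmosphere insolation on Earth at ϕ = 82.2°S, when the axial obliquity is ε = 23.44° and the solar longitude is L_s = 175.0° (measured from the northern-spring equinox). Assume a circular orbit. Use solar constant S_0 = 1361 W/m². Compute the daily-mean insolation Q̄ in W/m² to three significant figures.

Q̄ ≈ 37.3 W/m²

Solar declination: sin δ = sin ε · sin L_s = sin 23.44° × sin 175.0° = 0.03467, so δ = +1.987°.
cos h₀ = −tan(-82.2°) tan(+1.987°) = 0.2532, h₀ = 1.3148 rad.
Bracket: h₀ sin ϕ sin δ + cos ϕ cos δ sin h₀ = 1.3148×-0.99075×0.03467 + 0.13572×0.99940×0.96740 = -0.045162 + 0.131217 = 0.086055.
Q̄ = (S_0/π) × [bracket] = (1361/π) × 0.086055 = 37.28 W/m².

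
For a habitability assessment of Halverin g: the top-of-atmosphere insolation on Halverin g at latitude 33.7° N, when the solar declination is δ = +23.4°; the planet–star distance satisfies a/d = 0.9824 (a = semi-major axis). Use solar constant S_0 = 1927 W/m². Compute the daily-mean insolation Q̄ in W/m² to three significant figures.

cos h₀ = −tan(+33.7°) tan(+23.400°) = -0.2886, h₀ = 1.8636 rad.
Bracket: h₀ sin ϕ sin δ + cos ϕ cos δ sin h₀ = 1.8636×0.55484×0.39715 + 0.83195×0.91775×0.95745 = 0.410653 + 0.731034 = 1.141687.
Inverse-square distance factor (a/d)² = 0.9824² = 0.965110.
Q̄ = (S_0/π) × 0.965110 × [bracket] = (1927/π) × 0.965110 × 1.141687 = 675.9 W/m².

Q̄ ≈ 676 W/m²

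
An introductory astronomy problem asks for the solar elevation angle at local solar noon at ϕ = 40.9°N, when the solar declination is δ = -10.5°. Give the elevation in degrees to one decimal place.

38.6°

At local noon the hour angle is zero, so the zenith angle equals |ϕ − δ| = |+40.9° − (-10.500°)| = 51.400°.
Elevation = 90° − 51.400° = 38.6°.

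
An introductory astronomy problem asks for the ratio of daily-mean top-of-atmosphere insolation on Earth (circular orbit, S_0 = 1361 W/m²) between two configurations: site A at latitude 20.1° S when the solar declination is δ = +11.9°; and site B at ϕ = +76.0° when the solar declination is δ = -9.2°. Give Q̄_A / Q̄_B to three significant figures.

— Configuration A (ϕ=-20.1°):
cos h₀ = −tan(-20.1°) tan(+11.900°) = 0.0771, h₀ = 1.4936 rad.
Bracket: h₀ sin ϕ sin δ + cos ϕ cos δ sin h₀ = 1.4936×-0.34366×0.20620 + 0.93909×0.97851×0.99702 = -0.105841 + 0.916171 = 0.810330.
Q̄ = (S_0/π) × [bracket] = (1361/π) × 0.810330 = 351.05 W/m².
— Configuration B (ϕ=+76.0°):
cos h₀ = −tan(+76.0°) tan(-9.200°) = 0.6496, h₀ = 0.8637 rad.
Bracket: h₀ sin ϕ sin δ + cos ϕ cos δ sin h₀ = 0.8637×0.97030×-0.15988 + 0.24192×0.98714×0.76027 = -0.133987 + 0.181559 = 0.047572.
Q̄ = (S_0/π) × [bracket] = (1361/π) × 0.047572 = 20.609 W/m².
Ratio Q̄_A / Q̄_B = 351.05 / 20.609 = 17.03.

Q̄_A / Q̄_B ≈ 17.0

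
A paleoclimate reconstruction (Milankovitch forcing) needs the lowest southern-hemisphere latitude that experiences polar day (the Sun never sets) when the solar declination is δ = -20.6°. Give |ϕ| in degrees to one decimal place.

Polar day requires cos h₀ = −tan ϕ tan δ ≤ −1, i.e. tan ϕ tan δ ≥ 1.
The boundary is |tan ϕ| · |tan δ| = 1, so |ϕ| = 90° − |δ| = 90° − 20.6° = 69.4° in the southern hemisphere.

|ϕ| = 69.4°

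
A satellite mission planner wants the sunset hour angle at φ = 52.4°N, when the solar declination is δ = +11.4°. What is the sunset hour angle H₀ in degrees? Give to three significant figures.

H₀ = 105°

cos H₀ = −tan φ · tan δ = −tan(+52.4°) × tan(+11.400°) = -0.2618, so H₀ = 1.8357 rad = 105.18°.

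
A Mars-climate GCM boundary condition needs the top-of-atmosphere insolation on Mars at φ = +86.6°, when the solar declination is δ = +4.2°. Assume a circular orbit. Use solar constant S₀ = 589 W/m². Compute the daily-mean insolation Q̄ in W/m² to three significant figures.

cos H₀ = −tan(+86.6°) tan(+4.200°) = -1.2361 ≤ −1 ⇒ polar day, H₀ = π.
Bracket: H₀ sin φ sin δ + cos φ cos δ sin H₀ = 3.1416×0.99824×0.07324 + 0.05931×0.99731×0.00000 = 0.229686 + 0.000000 = 0.229686.
Q̄ = (S₀/π) × [bracket] = (589/π) × 0.229686 = 43.06 W/m².

Q̄ ≈ 43.1 W/m²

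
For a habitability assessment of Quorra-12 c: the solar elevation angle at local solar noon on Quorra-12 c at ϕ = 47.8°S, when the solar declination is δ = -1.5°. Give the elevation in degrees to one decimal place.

At local noon the hour angle is zero, so the zenith angle equals |ϕ − δ| = |-47.8° − (-1.500°)| = 46.300°.
Elevation = 90° − 46.300° = 43.7°.

43.7°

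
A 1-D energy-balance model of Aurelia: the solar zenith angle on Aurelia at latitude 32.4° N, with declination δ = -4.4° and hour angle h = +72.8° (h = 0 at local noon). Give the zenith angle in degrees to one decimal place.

θ_z = 78.0°

cos θ_z = sin ϕ sin δ + cos ϕ cos δ cos h = -0.041108 + 0.248939 = 0.207831.
θ_z = arccos(0.207831) = 78.0°.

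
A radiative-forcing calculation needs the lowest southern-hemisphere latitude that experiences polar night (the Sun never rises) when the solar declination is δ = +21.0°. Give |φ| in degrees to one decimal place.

Polar night requires cos H₀ = −tan φ tan δ ≥ 1, i.e. tan φ tan δ ≤ −1.
The boundary is |tan φ| · |tan δ| = 1, so |φ| = 90° − |δ| = 90° − 21.0° = 69.0° in the southern hemisphere.

|φ| = 69.0°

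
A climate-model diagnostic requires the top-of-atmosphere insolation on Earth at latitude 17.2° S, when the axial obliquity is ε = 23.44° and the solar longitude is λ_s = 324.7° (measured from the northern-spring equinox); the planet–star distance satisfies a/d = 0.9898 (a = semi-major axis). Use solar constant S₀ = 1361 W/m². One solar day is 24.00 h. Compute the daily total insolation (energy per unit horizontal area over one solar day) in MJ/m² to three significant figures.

38.1 MJ/m²

Solar declination: sin δ = sin ε · sin λ_s = sin 23.44° × sin 324.7° = -0.22987, so δ = -13.289°.
cos H₀ = −tan(-17.2°) tan(-13.289°) = -0.0731, H₀ = 1.6440 rad.
Bracket: H₀ sin φ sin δ + cos φ cos δ sin H₀ = 1.6440×-0.29571×-0.22987 + 0.95528×0.97322×0.99732 = 0.111751 + 0.927206 = 1.038957.
Inverse-square distance factor (a/d)² = 0.9898² = 0.979704.
Q̄ = (S₀/π) × 0.979704 × [bracket] = (1361/π) × 0.979704 × 1.038957 = 440.96 W/m².
Daily total = Q̄ × 24.00 h × 3600 s/h = 440.96 × 24.00 × 3600 / 10⁶ = 38.10 MJ/m².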